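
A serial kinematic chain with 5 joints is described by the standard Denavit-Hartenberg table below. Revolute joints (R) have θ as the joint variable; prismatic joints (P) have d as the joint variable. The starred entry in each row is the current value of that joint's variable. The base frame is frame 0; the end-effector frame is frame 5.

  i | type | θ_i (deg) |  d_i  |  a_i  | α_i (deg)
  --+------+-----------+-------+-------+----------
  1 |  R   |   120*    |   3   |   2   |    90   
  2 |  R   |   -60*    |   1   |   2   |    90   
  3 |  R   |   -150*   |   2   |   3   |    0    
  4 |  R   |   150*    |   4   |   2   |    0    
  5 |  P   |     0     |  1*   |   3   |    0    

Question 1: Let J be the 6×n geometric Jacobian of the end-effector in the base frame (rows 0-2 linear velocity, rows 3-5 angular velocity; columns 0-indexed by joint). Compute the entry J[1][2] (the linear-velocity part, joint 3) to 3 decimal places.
1.850

axis z_2 = (0.4330,-0.7500,-0.5000); lever o_n−o_2 = (1.1316,-4.9599,-5.5801)
cross product → J_v[:, 2] = (1.7051,1.8505,-1.2990)
J_ω[:, 2] = z_2
entry J[1][2] = 1.8505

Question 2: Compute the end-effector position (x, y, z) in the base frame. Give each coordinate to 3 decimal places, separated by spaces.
0.498 -1.862 -4.312

after link 1: o_1 = (-1.0000, 1.7321, 3.0000)
after link 2: o_2 = (-0.6340, 3.0981, 1.2679)
after link 3: o_3 = (-0.4175, -0.2769, 2.5179)
after link 4: o_4 = (0.8146, -2.4109, -1.2141)
after link 5: o_5 = (0.4976, -1.8619, -4.3122)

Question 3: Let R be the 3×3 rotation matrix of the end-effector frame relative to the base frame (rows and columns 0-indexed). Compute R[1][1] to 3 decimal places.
0.500

End-effector y-axis (col 1 of R) = (0.8660,0.5000,0.0000)
R[1][1] = 0.5000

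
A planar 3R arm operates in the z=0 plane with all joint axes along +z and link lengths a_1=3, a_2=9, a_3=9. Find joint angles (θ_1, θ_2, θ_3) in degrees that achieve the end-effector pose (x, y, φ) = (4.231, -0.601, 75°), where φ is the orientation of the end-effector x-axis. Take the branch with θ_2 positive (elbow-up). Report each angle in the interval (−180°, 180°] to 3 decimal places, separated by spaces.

-150.001 89.999 135.002

wrist centre = target − a_3·(cos φ, sin φ) = (1.9016, -9.2943)
cos θ_2 = (90.0008−3²−9²)/(2·3·9) = 0.0000; θ_2 = 89.9991° (elbow-up)
β = atan2(-9.2943,1.9016) = -78.4368°; ψ = atan2(9.0000,3.0001) = 71.5643°
θ_1 = β − ψ = -150.0011°
θ_3 = φ − θ_1 − θ_2 = 135.0020° (wrapped to (-180°,180°])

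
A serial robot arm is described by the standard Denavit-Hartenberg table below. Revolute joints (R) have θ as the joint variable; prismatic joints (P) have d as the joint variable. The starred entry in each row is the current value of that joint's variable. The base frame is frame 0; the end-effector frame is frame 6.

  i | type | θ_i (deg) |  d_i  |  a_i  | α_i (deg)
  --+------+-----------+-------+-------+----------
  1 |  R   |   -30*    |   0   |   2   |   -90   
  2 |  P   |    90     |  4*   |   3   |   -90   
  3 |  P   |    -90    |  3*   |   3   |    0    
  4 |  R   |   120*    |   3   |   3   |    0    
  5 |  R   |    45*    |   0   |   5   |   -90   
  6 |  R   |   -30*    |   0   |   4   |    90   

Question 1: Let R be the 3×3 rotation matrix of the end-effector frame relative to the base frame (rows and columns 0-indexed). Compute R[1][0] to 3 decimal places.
End-effector x-axis (col 0 of R) = (-0.8513,-0.4744,-0.2241)
R[1][0] = -0.4744

-0.474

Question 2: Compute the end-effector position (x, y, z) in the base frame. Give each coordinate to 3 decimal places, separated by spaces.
-6.534 0.683 -7.789

after link 1: o_1 = (1.7321, -1.0000, 0.0000)
after link 2: o_2 = (3.7321, 2.4641, -3.0000)
after link 3: o_3 = (2.6340, 6.5622, -3.0000)
after link 4: o_4 = (-0.7141, 6.7631, -5.5981)
after link 5: o_5 = (-3.1289, 2.5806, -6.8922)
after link 6: o_6 = (-6.5340, 0.6828, -7.7887)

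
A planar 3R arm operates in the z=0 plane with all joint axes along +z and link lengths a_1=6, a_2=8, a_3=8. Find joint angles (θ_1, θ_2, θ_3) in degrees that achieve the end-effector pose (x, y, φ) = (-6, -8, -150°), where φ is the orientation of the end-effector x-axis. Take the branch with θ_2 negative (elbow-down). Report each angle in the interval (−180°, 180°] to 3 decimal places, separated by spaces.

wrist centre = target − a_3·(cos φ, sin φ) = (0.9282, -4.0000)
cos θ_2 = (16.8616−6²−8²)/(2·6·8) = -0.8660; θ_2 = -150.0000° (elbow-down)
β = atan2(-4.0000,0.9282) = -76.9357°; ψ = atan2(-4.0000,-0.9282) = -103.0643°
θ_1 = β − ψ = 26.1286°
θ_3 = φ − θ_1 − θ_2 = -26.1286° (wrapped to (-180°,180°])

26.129 -150.000 -26.129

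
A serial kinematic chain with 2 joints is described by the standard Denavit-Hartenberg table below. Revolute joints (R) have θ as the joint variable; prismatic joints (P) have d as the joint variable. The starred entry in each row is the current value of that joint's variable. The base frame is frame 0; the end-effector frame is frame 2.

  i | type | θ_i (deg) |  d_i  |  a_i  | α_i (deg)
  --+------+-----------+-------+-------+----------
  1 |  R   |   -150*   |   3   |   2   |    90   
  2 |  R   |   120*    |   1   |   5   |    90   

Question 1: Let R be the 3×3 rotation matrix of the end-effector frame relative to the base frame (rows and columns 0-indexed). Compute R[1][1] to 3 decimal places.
0.866

End-effector y-axis (col 1 of R) = (-0.5000,0.8660,0.0000)
R[1][1] = 0.8660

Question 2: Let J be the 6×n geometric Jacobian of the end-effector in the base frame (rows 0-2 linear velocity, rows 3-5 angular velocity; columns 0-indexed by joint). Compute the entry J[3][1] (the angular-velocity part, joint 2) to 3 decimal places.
-0.500

axis z_1 = (-0.5000,0.8660,0.0000); lever o_n−o_1 = (1.6651,2.1160,4.3301)
cross product → J_v[:, 1] = (3.7500,2.1651,-2.5000)
J_ω[:, 1] = z_1
entry J[3][1] = -0.5000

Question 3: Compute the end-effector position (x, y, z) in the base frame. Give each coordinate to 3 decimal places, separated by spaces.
-0.067 1.116 7.330

after link 1: o_1 = (-1.7321, -1.0000, 3.0000)
after link 2: o_2 = (-0.0670, 1.1160, 7.3301)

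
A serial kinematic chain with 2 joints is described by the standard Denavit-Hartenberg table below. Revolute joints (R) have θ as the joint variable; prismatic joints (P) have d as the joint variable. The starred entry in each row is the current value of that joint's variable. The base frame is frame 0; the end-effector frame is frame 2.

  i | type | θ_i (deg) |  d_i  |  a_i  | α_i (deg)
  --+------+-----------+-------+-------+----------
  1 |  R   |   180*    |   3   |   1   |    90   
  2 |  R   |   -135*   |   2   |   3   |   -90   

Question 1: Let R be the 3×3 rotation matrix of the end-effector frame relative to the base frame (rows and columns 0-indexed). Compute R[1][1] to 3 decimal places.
End-effector y-axis (col 1 of R) = (-0.0000,-1.0000,-0.0000)
R[1][1] = -1.0000

-1.000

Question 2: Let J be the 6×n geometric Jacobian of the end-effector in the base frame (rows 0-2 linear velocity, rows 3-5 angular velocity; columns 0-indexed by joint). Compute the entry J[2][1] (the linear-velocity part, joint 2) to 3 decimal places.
-2.121

axis z_1 = (0.0000,1.0000,0.0000); lever o_n−o_1 = (2.1213,2.0000,-2.1213)
cross product → J_v[:, 1] = (-2.1213,0.0000,-2.1213)
J_ω[:, 1] = z_1
entry J[2][1] = -2.1213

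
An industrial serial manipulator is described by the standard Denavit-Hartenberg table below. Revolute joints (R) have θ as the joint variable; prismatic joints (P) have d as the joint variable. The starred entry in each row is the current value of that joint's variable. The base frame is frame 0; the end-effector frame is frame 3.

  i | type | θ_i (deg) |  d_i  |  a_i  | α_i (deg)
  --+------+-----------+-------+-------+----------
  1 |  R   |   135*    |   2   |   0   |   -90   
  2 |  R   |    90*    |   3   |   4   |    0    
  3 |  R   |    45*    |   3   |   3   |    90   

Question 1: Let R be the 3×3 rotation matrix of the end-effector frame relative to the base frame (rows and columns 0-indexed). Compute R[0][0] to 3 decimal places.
0.500

End-effector x-axis (col 0 of R) = (0.5000,-0.5000,-0.7071)
R[0][0] = 0.5000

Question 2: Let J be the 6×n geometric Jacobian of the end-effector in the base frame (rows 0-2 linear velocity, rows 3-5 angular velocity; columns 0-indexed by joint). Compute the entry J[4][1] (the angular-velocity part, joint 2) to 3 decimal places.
-0.707

axis z_1 = (-0.7071,-0.7071,0.0000); lever o_n−o_1 = (-2.7426,-5.7426,-6.1213)
cross product → J_v[:, 1] = (4.3284,-4.3284,2.1213)
J_ω[:, 1] = z_1
entry J[4][1] = -0.7071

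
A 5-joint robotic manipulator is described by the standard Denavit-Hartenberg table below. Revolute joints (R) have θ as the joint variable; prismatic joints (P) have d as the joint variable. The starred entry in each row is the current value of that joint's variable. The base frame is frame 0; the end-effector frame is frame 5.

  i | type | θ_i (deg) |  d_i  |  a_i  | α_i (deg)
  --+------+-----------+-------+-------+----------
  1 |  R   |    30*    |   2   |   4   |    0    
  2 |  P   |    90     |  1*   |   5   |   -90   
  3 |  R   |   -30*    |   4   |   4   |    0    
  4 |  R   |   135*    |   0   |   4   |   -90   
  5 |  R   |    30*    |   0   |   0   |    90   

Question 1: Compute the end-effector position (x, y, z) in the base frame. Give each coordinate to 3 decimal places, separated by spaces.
-3.714 6.434 1.136

after link 1: o_1 = (3.4641, 2.0000, 2.0000)
after link 2: o_2 = (0.9641, 6.3301, 3.0000)
after link 3: o_3 = (-4.2321, 7.3301, 5.0000)
after link 4: o_4 = (-3.7144, 6.4336, 1.1363)
after link 5: o_5 = (-3.7144, 6.4336, 1.1363)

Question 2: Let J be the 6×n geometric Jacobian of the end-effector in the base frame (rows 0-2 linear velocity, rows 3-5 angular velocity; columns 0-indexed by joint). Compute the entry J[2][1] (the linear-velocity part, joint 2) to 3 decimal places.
prismatic axis z_1 = (0.0000,0.0000,1.0000)
J_v[:, 1] = z_1; J_ω[:, 1] = (0,0,0)
entry J[2][1] = 1.0000

1.000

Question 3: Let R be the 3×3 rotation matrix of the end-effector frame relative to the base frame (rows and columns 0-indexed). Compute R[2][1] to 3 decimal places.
End-effector y-axis (col 1 of R) = (0.4830,-0.8365,0.2588)
R[2][1] = 0.2588

0.259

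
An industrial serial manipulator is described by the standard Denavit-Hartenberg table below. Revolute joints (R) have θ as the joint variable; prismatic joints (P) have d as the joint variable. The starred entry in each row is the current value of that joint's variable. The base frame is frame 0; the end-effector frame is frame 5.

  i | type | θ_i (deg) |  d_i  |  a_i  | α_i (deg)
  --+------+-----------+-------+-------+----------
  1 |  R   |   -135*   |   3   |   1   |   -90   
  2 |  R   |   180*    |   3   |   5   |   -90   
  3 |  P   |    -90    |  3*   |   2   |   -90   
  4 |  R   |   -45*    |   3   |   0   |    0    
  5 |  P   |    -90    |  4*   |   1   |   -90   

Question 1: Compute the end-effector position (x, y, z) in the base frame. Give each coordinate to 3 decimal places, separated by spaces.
10.814 4.743 6.707

after link 1: o_1 = (-0.7071, -0.7071, 3.0000)
after link 2: o_2 = (4.9497, 0.7071, 3.0000)
after link 3: o_3 = (6.3640, -0.7071, 6.0000)
after link 4: o_4 = (8.4853, 1.4142, 6.0000)
after link 5: o_5 = (10.8137, 4.7426, 6.7071)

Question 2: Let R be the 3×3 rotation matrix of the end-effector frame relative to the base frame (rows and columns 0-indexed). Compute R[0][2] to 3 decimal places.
0.500

End-effector z-axis (col 2 of R) = (0.5000,-0.5000,0.7071)
R[0][2] = 0.5000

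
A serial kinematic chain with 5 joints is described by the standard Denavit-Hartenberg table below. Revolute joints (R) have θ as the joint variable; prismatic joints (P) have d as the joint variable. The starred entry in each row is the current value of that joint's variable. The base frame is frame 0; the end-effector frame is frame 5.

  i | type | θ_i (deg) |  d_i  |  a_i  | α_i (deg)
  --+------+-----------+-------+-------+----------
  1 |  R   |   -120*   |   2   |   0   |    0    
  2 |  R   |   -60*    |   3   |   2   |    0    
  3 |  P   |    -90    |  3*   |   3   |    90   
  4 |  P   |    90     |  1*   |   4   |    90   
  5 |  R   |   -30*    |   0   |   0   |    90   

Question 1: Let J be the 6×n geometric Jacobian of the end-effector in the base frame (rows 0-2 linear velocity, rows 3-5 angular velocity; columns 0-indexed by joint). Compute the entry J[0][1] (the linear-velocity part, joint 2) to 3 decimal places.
axis z_1 = (0.0000,0.0000,1.0000); lever o_n−o_1 = (-1.0000,3.0000,10.0000)
cross product → J_v[:, 1] = (-3.0000,-1.0000,0.0000)
J_ω[:, 1] = z_1
entry J[0][1] = -3.0000

-3.000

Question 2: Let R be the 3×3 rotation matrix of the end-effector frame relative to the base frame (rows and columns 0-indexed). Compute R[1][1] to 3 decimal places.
1.000

End-effector y-axis (col 1 of R) = (-0.0000,1.0000,-0.0000)
R[1][1] = 1.0000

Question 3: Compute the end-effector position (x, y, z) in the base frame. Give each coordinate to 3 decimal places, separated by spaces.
-1.000 3.000 12.000

after link 1: o_1 = (0.0000, 0.0000, 2.0000)
after link 2: o_2 = (-2.0000, -0.0000, 5.0000)
after link 3: o_3 = (-2.0000, 3.0000, 8.0000)
after link 4: o_4 = (-1.0000, 3.0000, 12.0000)
after link 5: o_5 = (-1.0000, 3.0000, 12.0000)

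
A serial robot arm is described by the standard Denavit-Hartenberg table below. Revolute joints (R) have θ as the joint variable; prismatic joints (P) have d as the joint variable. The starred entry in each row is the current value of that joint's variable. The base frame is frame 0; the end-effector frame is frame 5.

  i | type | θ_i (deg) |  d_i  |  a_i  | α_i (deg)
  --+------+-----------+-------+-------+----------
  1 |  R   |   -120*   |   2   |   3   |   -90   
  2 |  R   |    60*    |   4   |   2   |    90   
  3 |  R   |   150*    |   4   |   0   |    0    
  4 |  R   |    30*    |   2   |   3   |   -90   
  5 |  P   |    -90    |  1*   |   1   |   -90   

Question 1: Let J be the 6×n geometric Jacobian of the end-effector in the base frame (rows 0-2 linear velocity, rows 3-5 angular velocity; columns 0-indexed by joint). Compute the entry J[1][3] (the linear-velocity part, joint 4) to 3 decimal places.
1.067

axis z_3 = (-0.4330,-0.7500,0.5000); lever o_n−o_3 = (-1.4151,-0.4510,4.0981)
cross product → J_v[:, 3] = (-2.8481,1.0670,-0.8660)
J_ω[:, 3] = z_3
entry J[1][3] = 1.0670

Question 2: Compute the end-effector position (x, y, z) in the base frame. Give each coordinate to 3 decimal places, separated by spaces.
after link 1: o_1 = (-1.5000, -2.5981, 2.0000)
after link 2: o_2 = (1.4641, -5.4641, 0.2679)
after link 3: o_3 = (-0.2679, -8.4641, 2.2679)
after link 4: o_4 = (-0.3840, -8.6651, 5.8660)
after link 5: o_5 = (-1.6830, -8.9151, 6.3660)

-1.683 -8.915 6.366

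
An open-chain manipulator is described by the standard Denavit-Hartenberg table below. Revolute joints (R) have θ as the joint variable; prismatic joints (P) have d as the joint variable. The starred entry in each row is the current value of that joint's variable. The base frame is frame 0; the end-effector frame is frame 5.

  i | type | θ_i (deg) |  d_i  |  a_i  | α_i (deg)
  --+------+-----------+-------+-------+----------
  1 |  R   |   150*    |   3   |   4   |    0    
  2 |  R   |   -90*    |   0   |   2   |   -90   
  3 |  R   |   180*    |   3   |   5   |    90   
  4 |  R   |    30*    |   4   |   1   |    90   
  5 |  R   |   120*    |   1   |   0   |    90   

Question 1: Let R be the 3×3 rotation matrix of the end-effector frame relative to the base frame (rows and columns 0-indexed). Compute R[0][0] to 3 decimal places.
End-effector x-axis (col 0 of R) = (0.4330,0.2500,-0.8660)
R[0][0] = 0.4330

0.433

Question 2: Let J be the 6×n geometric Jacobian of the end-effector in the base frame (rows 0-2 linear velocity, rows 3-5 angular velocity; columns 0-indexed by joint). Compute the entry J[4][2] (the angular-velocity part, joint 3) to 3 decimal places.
axis z_2 = (-0.8660,0.5000,0.0000); lever o_n−o_2 = (-5.4641,-4.1962,-4.0000)
cross product → J_v[:, 2] = (-2.0000,-3.4641,6.3660)
J_ω[:, 2] = z_2
entry J[4][2] = 0.5000

0.500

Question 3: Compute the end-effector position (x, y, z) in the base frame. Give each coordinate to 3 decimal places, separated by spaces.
-7.928 -0.464 -1.000

after link 1: o_1 = (-3.4641, 2.0000, 3.0000)
after link 2: o_2 = (-2.4641, 3.7321, 3.0000)
after link 3: o_3 = (-7.5622, 0.9019, 3.0000)
after link 4: o_4 = (-8.4282, 0.4019, -1.0000)
after link 5: o_5 = (-7.9282, -0.4641, -1.0000)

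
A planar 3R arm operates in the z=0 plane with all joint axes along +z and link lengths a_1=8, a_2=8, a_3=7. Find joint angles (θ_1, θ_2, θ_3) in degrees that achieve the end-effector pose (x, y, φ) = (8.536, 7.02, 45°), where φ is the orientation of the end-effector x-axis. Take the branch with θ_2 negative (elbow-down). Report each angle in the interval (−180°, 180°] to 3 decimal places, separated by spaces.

104.997 -150.001 90.004

wrist centre = target − a_3·(cos φ, sin φ) = (3.5863, 2.0703)
cos θ_2 = (17.1472−8²−8²)/(2·8·8) = -0.8660; θ_2 = -150.0014° (elbow-down)
β = atan2(2.0703,3.5863) = 29.9967°; ψ = atan2(-3.9998,1.0717) = -75.0007°
θ_1 = β − ψ = 104.9975°
θ_3 = φ − θ_1 − θ_2 = 90.0040° (wrapped to (-180°,180°])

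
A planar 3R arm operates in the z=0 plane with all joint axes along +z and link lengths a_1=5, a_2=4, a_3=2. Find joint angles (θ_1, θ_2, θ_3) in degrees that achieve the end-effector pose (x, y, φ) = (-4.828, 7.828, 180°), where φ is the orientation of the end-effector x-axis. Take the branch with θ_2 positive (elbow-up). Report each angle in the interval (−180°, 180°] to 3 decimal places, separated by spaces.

wrist centre = target − a_3·(cos φ, sin φ) = (-2.8280, 7.8280)
cos θ_2 = (69.2752−5²−4²)/(2·5·4) = 0.7069; θ_2 = 45.0184° (elbow-up)
β = atan2(7.8280,-2.8280) = 109.8631°; ψ = atan2(2.8293,7.8275) = 19.8729°
θ_1 = β − ψ = 89.9902°
θ_3 = φ − θ_1 − θ_2 = 44.9913° (wrapped to (-180°,180°])

89.990 45.018 44.991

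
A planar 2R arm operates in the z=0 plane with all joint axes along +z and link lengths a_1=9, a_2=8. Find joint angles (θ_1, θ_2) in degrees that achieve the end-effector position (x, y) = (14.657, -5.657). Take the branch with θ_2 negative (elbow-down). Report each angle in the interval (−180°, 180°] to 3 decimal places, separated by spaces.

cos θ_2 = (246.8293−9²−8²)/(2·9·8) = 0.7071; θ_2 = -44.9967° (elbow-down)
β = atan2(-5.6570,14.6570) = -21.1045°; ψ = atan2(-5.6565,14.6572) = -21.1027°
θ_1 = β − ψ = -0.0019°

-0.002 -44.997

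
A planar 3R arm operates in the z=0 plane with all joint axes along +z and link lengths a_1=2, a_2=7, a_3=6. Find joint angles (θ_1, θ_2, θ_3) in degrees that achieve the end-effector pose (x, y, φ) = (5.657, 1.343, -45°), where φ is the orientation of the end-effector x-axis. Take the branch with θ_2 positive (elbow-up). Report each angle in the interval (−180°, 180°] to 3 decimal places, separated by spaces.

-45.006 135.004 -134.998

wrist centre = target − a_3·(cos φ, sin φ) = (1.4144, 5.5856)
cos θ_2 = (33.1998−2²−7²)/(2·2·7) = -0.7072; θ_2 = 135.0035° (elbow-up)
β = atan2(5.5856,1.4144) = 75.7906°; ψ = atan2(4.9494,-2.9501) = 120.7965°
θ_1 = β − ψ = -45.0059°
θ_3 = φ − θ_1 − θ_2 = -134.9976° (wrapped to (-180°,180°])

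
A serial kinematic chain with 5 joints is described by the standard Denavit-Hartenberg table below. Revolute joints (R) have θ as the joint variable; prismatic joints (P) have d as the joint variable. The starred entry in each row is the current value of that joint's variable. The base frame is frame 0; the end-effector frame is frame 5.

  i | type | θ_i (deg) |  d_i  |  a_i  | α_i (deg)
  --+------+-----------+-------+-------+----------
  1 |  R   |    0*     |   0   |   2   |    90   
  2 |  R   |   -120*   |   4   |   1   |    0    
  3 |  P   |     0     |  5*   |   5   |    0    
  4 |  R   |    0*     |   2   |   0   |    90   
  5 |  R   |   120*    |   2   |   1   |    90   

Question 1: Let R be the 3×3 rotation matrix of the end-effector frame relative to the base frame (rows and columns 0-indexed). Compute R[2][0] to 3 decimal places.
End-effector x-axis (col 0 of R) = (0.2500,-0.8660,0.4330)
R[2][0] = 0.4330

0.433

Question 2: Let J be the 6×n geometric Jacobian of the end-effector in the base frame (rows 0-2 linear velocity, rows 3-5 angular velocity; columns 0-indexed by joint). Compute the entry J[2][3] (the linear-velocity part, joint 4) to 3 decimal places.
axis z_3 = (0.0000,-1.0000,0.0000); lever o_n−o_3 = (-1.4821,-2.8660,1.4330)
cross product → J_v[:, 3] = (-1.4330,-0.0000,-1.4821)
J_ω[:, 3] = z_3
entry J[2][3] = -1.4821

-1.482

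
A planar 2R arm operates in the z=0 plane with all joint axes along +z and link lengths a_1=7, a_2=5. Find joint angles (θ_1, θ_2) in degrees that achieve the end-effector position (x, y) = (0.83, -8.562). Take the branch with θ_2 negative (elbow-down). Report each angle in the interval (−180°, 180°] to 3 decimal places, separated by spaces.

-48.924 -90.003

cos θ_2 = (73.9967−7²−5²)/(2·7·5) = -0.0000; θ_2 = -90.0027° (elbow-down)
β = atan2(-8.5620,0.8300) = -84.4630°; ψ = atan2(-5.0000,6.9998) = -35.5386°
θ_1 = β − ψ = -48.9245°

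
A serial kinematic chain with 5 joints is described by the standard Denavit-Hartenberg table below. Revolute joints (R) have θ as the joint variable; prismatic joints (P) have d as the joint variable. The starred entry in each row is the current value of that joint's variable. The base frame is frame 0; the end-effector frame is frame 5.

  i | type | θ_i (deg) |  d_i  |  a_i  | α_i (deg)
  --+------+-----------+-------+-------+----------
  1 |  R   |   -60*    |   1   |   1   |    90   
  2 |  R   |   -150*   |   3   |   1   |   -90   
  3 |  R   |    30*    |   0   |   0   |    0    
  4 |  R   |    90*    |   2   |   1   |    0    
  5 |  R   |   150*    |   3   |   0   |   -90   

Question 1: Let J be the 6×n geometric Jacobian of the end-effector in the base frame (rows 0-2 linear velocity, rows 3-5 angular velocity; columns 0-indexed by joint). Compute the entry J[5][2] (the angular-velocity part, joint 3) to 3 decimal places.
axis z_2 = (0.2500,-0.4330,-0.8660); lever o_n−o_2 = (2.2165,-2.1071,-4.0801)
cross product → J_v[:, 2] = (-0.0580,-0.8995,0.4330)
J_ω[:, 2] = z_2
entry J[5][2] = -0.8660

-0.866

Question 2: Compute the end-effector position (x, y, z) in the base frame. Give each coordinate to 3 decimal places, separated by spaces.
-0.315 -3.723 -3.580

after link 1: o_1 = (0.5000, -0.8660, 1.0000)
after link 2: o_2 = (-2.5311, -1.6160, 0.5000)
after link 3: o_3 = (-2.5311, -1.6160, 0.5000)
after link 4: o_4 = (-1.0646, -2.4240, -0.9821)
after link 5: o_5 = (-0.3146, -3.7231, -3.5801)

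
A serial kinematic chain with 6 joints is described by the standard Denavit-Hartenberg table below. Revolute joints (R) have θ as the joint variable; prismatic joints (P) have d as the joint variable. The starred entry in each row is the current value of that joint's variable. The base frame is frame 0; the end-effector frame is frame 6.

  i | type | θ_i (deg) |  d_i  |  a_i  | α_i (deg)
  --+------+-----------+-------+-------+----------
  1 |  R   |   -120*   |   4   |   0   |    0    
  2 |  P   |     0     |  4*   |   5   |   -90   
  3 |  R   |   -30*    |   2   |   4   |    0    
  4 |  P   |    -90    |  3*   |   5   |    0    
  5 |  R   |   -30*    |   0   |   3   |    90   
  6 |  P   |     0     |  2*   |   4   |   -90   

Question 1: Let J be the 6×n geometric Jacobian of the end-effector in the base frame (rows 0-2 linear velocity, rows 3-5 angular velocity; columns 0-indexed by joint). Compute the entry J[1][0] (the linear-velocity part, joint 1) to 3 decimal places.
axis z_0 = ẑ; lever o_n−o_0 = (4.8792,-1.5490,16.0981)
cross product → J_v[:, 0] = (1.5490,4.8792,-0.0000)
J_ω[:, 0] = z_0
entry J[1][0] = 4.8792

4.879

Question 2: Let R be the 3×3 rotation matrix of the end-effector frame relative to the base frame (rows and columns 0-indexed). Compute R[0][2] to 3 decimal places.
End-effector z-axis (col 2 of R) = (0.8660,-0.5000,0.0000)
R[0][2] = 0.8660

0.866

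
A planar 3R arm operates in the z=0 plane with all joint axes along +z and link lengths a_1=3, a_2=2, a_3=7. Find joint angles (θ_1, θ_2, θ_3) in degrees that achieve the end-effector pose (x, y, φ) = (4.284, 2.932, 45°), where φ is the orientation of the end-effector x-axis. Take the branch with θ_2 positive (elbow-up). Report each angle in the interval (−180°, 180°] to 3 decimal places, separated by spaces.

-149.987 135.001 59.985

wrist centre = target − a_3·(cos φ, sin φ) = (-0.6657, -2.0177)
cos θ_2 = (4.5145−3²−2²)/(2·3·2) = -0.7071; θ_2 = 135.0013° (elbow-up)
β = atan2(-2.0177,-0.6657) = -108.2601°; ψ = atan2(1.4142,1.5858) = 41.7267°
θ_1 = β − ψ = -149.9868°
θ_3 = φ − θ_1 − θ_2 = 59.9855° (wrapped to (-180°,180°])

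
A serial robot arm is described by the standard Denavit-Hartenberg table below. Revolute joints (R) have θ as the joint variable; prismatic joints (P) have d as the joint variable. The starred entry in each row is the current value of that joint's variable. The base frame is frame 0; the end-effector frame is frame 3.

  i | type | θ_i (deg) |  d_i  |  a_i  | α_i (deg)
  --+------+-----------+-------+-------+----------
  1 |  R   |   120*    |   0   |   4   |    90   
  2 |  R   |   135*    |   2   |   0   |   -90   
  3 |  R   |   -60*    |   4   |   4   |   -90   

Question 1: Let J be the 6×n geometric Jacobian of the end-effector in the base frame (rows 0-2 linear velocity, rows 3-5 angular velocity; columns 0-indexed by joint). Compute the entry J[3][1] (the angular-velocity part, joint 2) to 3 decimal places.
0.866

axis z_1 = (0.8660,0.5000,0.0000); lever o_n−o_1 = (6.8534,-0.9422,-1.4142)
cross product → J_v[:, 1] = (-0.7071,1.2247,-4.2426)
J_ω[:, 1] = z_1
entry J[3][1] = 0.8660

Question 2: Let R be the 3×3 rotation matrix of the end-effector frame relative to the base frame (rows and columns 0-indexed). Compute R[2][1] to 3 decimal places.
0.707

End-effector y-axis (col 1 of R) = (-0.3536,0.6124,0.7071)
R[2][1] = 0.7071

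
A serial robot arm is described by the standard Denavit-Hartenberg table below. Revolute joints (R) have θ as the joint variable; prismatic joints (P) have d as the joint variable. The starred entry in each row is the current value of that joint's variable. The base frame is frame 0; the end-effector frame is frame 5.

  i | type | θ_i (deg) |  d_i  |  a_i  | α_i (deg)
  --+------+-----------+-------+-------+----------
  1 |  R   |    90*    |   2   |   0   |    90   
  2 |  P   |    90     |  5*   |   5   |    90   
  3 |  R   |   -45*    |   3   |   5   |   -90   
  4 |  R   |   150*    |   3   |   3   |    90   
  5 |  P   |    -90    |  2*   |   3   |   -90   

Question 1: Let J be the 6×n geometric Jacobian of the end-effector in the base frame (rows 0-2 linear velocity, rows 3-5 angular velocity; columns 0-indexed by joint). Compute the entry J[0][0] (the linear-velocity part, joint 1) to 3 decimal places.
0.232

axis z_0 = ẑ; lever o_n−o_0 = (2.5945,-0.2321,9.4055)
cross product → J_v[:, 0] = (0.2321,2.5945,-0.0000)
J_ω[:, 0] = z_0
entry J[0][0] = 0.2321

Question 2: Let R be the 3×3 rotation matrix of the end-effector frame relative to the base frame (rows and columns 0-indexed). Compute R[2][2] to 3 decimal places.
-0.612

End-effector z-axis (col 2 of R) = (0.6124,-0.5000,-0.6124)
R[2][2] = -0.6124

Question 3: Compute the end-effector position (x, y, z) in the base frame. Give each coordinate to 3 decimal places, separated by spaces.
2.594 -0.232 9.406

after link 1: o_1 = (0.0000, 0.0000, 2.0000)
after link 2: o_2 = (5.0000, 0.0000, 7.0000)
after link 3: o_3 = (1.4645, 3.0000, 10.5355)
after link 4: o_4 = (5.4229, 1.5000, 10.8197)
after link 5: o_5 = (2.5945, -0.2321, 9.4055)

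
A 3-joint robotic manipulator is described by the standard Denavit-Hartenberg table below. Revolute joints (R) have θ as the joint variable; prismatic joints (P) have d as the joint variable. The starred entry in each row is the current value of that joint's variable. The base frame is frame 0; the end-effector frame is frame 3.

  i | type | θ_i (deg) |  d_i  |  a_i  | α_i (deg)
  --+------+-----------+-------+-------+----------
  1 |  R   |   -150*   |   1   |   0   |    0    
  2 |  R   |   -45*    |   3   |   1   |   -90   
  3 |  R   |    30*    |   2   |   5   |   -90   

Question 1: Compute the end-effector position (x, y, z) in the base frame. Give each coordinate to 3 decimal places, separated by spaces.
after link 1: o_1 = (0.0000, 0.0000, 1.0000)
after link 2: o_2 = (-0.9659, 0.2588, 4.0000)
after link 3: o_3 = (-5.6661, -0.5523, 1.5000)

-5.666 -0.552 1.500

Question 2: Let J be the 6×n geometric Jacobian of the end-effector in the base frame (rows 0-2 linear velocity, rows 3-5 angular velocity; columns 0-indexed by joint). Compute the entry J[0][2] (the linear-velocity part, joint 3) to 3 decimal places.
axis z_2 = (-0.2588,-0.9659,0.0000); lever o_n−o_2 = (-4.7002,-0.8111,-2.5000)
cross product → J_v[:, 2] = (2.4148,-0.6470,-4.3301)
J_ω[:, 2] = z_2
entry J[0][2] = 2.4148

2.415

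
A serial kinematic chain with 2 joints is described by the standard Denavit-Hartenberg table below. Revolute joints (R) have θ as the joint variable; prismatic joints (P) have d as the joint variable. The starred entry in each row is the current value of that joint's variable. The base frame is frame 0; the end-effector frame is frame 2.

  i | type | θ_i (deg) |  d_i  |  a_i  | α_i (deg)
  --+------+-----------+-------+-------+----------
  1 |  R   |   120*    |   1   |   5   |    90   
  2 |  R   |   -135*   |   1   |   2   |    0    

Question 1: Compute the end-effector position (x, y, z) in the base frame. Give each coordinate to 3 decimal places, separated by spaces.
after link 1: o_1 = (-2.5000, 4.3301, 1.0000)
after link 2: o_2 = (-0.9269, 3.6054, -0.4142)

-0.927 3.605 -0.414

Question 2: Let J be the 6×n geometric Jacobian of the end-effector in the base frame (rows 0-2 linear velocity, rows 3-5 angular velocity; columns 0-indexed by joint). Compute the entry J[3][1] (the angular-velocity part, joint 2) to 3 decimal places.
0.866

axis z_1 = (0.8660,0.5000,0.0000); lever o_n−o_1 = (1.5731,-0.7247,-1.4142)
cross product → J_v[:, 1] = (-0.7071,1.2247,-1.4142)
J_ω[:, 1] = z_1
entry J[3][1] = 0.8660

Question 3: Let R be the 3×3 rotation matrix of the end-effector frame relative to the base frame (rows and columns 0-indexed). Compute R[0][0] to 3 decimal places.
End-effector x-axis (col 0 of R) = (0.3536,-0.6124,-0.7071)
R[0][0] = 0.3536

0.354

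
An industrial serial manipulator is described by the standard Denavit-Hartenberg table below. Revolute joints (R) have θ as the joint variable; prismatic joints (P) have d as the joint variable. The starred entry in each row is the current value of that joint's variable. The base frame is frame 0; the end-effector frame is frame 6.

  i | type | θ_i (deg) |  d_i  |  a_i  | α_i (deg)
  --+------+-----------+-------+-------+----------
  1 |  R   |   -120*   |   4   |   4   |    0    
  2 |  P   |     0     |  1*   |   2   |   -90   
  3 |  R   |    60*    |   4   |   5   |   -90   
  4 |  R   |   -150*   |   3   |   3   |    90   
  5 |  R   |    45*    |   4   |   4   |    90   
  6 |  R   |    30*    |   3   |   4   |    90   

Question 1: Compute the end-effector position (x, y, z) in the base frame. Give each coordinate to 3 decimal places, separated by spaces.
after link 1: o_1 = (-2.0000, -3.4641, 4.0000)
after link 2: o_2 = (-3.0000, -5.1962, 5.0000)
after link 3: o_3 = (-0.7859, -9.3612, 0.6699)
after link 4: o_4 = (2.4617, -6.7362, 1.4199)
after link 5: o_5 = (3.0236, -1.6633, 3.8590)
after link 6: o_6 = (4.8845, 0.4533, 7.9891)

4.884 0.453 7.989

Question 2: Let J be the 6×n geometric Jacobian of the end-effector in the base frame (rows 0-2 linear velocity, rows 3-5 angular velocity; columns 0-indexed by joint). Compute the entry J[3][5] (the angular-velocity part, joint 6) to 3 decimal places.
axis z_5 = (0.1531,-0.4419,0.8839); lever o_n−o_5 = (1.8609,2.1165,4.1300)
cross product → J_v[:, 5] = (-3.6960,1.0126,1.1464)
J_ω[:, 5] = z_5
entry J[3][5] = 0.1531

0.153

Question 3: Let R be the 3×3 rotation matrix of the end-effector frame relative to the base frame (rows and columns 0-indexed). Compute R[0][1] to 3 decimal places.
0.153

End-effector y-axis (col 1 of R) = (0.1531,-0.4419,0.8839)
R[0][1] = 0.1531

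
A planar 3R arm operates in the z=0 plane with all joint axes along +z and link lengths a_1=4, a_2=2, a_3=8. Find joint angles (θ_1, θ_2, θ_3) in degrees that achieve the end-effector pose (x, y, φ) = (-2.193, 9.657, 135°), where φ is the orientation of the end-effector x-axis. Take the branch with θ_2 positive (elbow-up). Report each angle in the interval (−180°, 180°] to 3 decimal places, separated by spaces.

30.002 60.002 44.995

wrist centre = target − a_3·(cos φ, sin φ) = (3.4639, 4.0001)
cos θ_2 = (27.9995−4²−2²)/(2·4·2) = 0.5000; θ_2 = 60.0023° (elbow-up)
β = atan2(4.0001,3.4639) = 49.1097°; ψ = atan2(1.7321,4.9999) = 19.1073°
θ_1 = β − ψ = 30.0024°
θ_3 = φ − θ_1 − θ_2 = 44.9953° (wrapped to (-180°,180°])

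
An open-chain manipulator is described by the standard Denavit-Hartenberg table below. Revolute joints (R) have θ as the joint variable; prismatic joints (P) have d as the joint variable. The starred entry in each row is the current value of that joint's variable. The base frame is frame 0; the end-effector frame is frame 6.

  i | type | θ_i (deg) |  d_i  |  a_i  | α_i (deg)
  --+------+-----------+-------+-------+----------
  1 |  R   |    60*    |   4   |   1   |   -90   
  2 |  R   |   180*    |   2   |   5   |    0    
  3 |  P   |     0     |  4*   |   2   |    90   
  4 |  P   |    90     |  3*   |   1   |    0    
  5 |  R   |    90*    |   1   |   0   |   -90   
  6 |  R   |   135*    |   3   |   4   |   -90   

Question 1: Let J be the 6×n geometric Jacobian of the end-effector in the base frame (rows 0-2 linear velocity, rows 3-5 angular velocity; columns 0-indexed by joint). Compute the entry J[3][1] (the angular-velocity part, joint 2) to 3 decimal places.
axis z_1 = (-0.8660,0.5000,0.0000); lever o_n−o_1 = (-8.3783,-6.5117,-1.1716)
cross product → J_v[:, 1] = (-0.5858,-1.0146,9.8284)
J_ω[:, 1] = z_1
entry J[3][1] = -0.8660

-0.866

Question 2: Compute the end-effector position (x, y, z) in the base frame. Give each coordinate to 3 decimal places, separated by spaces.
-7.878 -5.646 2.828

after link 1: o_1 = (0.5000, 0.8660, 4.0000)
after link 2: o_2 = (-3.7321, -2.4641, 4.0000)
after link 3: o_3 = (-8.1962, -2.1962, 4.0000)
after link 4: o_4 = (-9.0622, -1.6962, 1.0000)
after link 5: o_5 = (-9.0622, -1.6962, -0.0000)
after link 6: o_6 = (-7.8783, -5.6456, 2.8284)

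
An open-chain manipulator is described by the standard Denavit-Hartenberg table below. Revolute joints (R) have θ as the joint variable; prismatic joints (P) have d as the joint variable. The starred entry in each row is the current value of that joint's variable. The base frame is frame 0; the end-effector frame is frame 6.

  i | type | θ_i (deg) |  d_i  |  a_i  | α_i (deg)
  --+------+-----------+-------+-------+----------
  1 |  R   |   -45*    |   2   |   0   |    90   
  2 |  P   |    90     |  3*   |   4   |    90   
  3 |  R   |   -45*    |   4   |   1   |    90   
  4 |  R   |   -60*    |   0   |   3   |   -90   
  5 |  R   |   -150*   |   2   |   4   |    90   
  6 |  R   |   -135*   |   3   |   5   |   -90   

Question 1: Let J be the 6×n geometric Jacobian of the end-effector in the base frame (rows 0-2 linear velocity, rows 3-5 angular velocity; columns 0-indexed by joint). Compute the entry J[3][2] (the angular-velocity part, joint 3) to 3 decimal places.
axis z_2 = (0.7071,-0.7071,-0.0000); lever o_n−o_2 = (0.5399,-2.6867,1.8278)
cross product → J_v[:, 2] = (-1.2925,-1.2925,-1.5180)
J_ω[:, 2] = z_2
entry J[3][2] = 0.7071

0.707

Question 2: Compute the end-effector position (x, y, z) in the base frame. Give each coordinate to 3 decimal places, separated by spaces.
after link 1: o_1 = (0.0000, 0.0000, 2.0000)
after link 2: o_2 = (-2.1213, -2.1213, 6.0000)
after link 3: o_3 = (1.2071, -4.4497, 6.7071)
after link 4: o_4 = (0.1200, -1.8626, 7.7678)
after link 5: o_5 = (3.9484, -3.6911, 6.3536)
after link 6: o_6 = (-1.5814, -4.8080, 7.8278)

-1.581 -4.808 7.828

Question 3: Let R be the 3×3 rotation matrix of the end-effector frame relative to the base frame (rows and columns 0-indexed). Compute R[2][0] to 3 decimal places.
End-effector x-axis (col 0 of R) = (-0.9549,0.2951,0.0335)
R[2][0] = 0.0335

0.033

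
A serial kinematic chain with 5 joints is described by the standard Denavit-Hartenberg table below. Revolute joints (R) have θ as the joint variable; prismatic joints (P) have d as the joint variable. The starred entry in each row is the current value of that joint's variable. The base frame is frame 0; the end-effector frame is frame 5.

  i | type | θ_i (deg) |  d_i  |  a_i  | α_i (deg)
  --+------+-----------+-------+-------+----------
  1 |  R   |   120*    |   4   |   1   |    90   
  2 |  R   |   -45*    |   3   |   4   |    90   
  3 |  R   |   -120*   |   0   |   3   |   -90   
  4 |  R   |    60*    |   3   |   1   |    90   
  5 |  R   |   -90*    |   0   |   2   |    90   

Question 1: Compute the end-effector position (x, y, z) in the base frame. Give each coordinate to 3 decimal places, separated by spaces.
-2.368 3.039 2.409

after link 1: o_1 = (-0.5000, 0.8660, 4.0000)
after link 2: o_2 = (0.6839, 4.8155, 1.1716)
after link 3: o_3 = (-1.0358, 2.5979, 2.2322)
after link 4: o_4 = (-3.8462, 3.5996, 1.1843)
after link 5: o_5 = (-2.3678, 3.0390, 2.4090)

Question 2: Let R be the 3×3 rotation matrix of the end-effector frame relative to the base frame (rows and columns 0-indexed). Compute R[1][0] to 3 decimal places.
End-effector x-axis (col 0 of R) = (0.7392,-0.2803,0.6124)
R[1][0] = -0.2803

-0.280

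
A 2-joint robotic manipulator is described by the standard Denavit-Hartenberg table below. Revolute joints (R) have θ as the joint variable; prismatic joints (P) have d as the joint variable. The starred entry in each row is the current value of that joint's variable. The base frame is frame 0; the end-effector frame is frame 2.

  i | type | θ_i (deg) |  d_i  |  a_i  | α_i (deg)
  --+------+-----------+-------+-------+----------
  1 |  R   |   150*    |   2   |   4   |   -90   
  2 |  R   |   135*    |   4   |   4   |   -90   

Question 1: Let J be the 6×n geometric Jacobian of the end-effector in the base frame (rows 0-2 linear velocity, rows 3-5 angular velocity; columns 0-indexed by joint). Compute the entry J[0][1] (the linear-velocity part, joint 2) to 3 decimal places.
2.449

axis z_1 = (-0.5000,-0.8660,0.0000); lever o_n−o_1 = (0.4495,-4.8783,-2.8284)
cross product → J_v[:, 1] = (2.4495,-1.4142,2.8284)
J_ω[:, 1] = z_1
entry J[0][1] = 2.4495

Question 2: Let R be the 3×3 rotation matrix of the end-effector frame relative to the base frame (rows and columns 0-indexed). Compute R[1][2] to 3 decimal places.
End-effector z-axis (col 2 of R) = (0.6124,-0.3536,0.7071)
R[1][2] = -0.3536

-0.354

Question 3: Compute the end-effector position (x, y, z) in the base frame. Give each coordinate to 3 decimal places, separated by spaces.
after link 1: o_1 = (-3.4641, 2.0000, 2.0000)
after link 2: o_2 = (-3.0146, -2.8783, -0.8284)

-3.015 -2.878 -0.828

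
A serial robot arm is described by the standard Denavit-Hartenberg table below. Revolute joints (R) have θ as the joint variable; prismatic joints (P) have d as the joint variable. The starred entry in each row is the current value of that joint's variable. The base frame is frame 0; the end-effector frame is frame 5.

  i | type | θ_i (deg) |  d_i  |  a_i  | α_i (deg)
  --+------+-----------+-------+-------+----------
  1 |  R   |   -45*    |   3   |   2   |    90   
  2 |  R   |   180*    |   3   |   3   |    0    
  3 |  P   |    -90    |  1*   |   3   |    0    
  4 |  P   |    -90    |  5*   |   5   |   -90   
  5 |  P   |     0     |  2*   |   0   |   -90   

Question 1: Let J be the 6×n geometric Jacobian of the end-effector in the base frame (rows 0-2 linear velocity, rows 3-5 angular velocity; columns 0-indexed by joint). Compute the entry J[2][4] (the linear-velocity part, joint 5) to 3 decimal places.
prismatic axis z_4 = (0.0000,0.0000,1.0000)
J_v[:, 4] = z_4; J_ω[:, 4] = (0,0,0)
entry J[2][4] = 1.0000

1.000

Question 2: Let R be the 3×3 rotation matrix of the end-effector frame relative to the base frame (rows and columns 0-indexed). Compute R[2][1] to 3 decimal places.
-1.000

End-effector y-axis (col 1 of R) = (0.0000,0.0000,-1.0000)
R[2][1] = -1.0000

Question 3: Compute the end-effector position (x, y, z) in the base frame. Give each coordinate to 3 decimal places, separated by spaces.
-3.536 -9.192 8.000

after link 1: o_1 = (1.4142, -1.4142, 3.0000)
after link 2: o_2 = (-2.8284, -1.4142, 3.0000)
after link 3: o_3 = (-3.5355, -2.1213, 6.0000)
after link 4: o_4 = (-3.5355, -9.1924, 6.0000)
after link 5: o_5 = (-3.5355, -9.1924, 8.0000)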